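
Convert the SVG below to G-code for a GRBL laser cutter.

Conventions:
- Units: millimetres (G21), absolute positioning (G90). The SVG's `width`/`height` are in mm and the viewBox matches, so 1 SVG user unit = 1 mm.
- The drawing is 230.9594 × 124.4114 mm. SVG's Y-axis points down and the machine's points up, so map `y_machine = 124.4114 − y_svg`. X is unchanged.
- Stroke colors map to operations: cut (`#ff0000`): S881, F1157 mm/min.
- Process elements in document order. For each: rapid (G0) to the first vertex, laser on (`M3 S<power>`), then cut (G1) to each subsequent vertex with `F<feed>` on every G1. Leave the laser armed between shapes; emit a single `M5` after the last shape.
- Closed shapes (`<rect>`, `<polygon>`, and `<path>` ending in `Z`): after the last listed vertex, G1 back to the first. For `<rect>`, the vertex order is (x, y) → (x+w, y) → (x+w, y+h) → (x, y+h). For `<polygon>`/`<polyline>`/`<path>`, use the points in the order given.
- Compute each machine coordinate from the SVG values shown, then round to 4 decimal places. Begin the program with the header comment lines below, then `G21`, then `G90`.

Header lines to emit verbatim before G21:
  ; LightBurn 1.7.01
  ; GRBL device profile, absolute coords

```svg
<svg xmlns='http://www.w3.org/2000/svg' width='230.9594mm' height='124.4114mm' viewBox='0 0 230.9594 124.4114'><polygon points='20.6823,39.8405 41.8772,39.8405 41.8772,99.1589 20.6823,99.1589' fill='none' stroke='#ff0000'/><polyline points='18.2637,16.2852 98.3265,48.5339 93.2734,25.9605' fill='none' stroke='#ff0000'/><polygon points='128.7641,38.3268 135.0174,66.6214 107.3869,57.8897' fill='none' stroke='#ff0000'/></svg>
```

; LightBurn 1.7.01
; GRBL device profile, absolute coords
G21
G90
G0 X20.6823 Y84.5709
M3 S881
G1 X41.8772 Y84.5709 F1157
G1 X41.8772 Y25.2525 F1157
G1 X20.6823 Y25.2525 F1157
G1 X20.6823 Y84.5709 F1157
G0 X18.2637 Y108.1262
M3 S881
G1 X98.3265 Y75.8775 F1157
G1 X93.2734 Y98.4509 F1157
G0 X128.7641 Y86.0846
M3 S881
G1 X135.0174 Y57.7900 F1157
G1 X107.3869 Y66.5217 F1157
G1 X128.7641 Y86.0846 F1157
M5

viewBox `0 0 230.9594 124.4114` with mm width/height → 1 unit = 1 mm. Flip: y_m = 124.4114 − y_svg.

**Shape 1** — `<polygon>` rectangle, stroke `#ff0000` → cut (S881, F1157). Machine vertices: (20.6823,84.5709) → (41.8772,84.5709) → (41.8772,25.2525) → (20.6823,25.2525) → (20.6823,84.5709). Closed: final G1 returns to the first vertex.

**Shape 2** — `<polyline>` open polyline, stroke `#ff0000` → cut (S881, F1157). Machine vertices: (18.2637,108.1262) → (98.3265,75.8775) → (93.2734,98.4509). Open path.

**Shape 3** — `<polygon>` regular polygon, stroke `#ff0000` → cut (S881, F1157). Machine vertices: (128.7641,86.0846) → (135.0174,57.7900) → (107.3869,66.5217) → (128.7641,86.0846). Closed: final G1 returns to the first vertex.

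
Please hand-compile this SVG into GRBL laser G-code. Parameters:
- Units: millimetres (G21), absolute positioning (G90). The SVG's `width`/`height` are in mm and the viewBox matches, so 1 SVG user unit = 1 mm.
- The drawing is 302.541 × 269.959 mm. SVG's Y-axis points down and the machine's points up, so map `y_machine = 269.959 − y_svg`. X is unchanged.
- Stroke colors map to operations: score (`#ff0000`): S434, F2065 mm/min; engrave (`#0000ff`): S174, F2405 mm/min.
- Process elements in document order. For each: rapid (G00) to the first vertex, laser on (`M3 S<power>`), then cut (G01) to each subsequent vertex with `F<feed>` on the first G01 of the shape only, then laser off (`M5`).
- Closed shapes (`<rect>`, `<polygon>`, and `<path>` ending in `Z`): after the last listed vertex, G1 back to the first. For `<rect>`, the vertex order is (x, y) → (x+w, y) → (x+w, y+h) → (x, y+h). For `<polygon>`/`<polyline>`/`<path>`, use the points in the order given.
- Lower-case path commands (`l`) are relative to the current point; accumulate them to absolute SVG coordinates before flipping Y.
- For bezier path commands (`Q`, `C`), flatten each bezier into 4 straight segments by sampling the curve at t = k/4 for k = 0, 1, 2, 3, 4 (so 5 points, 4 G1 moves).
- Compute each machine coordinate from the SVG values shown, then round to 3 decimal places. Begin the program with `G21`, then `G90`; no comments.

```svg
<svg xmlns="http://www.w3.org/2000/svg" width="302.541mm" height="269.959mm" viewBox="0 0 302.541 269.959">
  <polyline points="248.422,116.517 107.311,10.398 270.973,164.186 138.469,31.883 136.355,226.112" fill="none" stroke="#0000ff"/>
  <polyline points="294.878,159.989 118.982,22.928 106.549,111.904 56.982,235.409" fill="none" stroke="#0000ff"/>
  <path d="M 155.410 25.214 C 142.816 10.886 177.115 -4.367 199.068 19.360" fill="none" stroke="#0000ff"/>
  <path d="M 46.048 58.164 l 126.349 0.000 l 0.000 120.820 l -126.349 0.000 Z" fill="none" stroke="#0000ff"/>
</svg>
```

G21
G90
G00 X248.422 Y153.442
M3 S174
G01 X107.311 Y259.561 F2405
G01 X270.973 Y105.773
G01 X138.469 Y238.076
G01 X136.355 Y43.847
M5
G00 X294.878 Y109.970
M3 S174
G01 X118.982 Y247.031 F2405
G01 X106.549 Y158.055
G01 X56.982 Y34.550
M5
G00 X155.410 Y244.745
M3 S174
G01 X153.831 Y255.041 F2405
G01 X164.284 Y261.943
G01 X181.214 Y261.709
G01 X199.068 Y250.599
M5
G00 X46.048 Y211.795
M3 S174
G01 X172.397 Y211.795 F2405
G01 X172.397 Y90.975
G01 X46.048 Y90.975
G01 X46.048 Y211.795
M5

1 u = 1 mm; y_m = 269.959 − y.

[1] `<polyline>` open polyline, #0000ff→engrave S174 F2405: (248.422,153.442) → (107.311,259.561) → (270.973,105.773) → (138.469,238.076) → (136.355,43.847)

[2] `<polyline>` open polyline, #0000ff→engrave S174 F2405: (294.878,109.970) → (118.982,247.031) → (106.549,158.055) → (56.982,34.550)

[3] `<path>` cubic bezier, #0000ff→engrave S174 F2405: (155.410,244.745) → (153.831,255.041) → (164.284,261.943) → (181.214,261.709) → (199.068,250.599)

[4] `<path>` rectangle, #0000ff→engrave S174 F2405: (46.048,211.795) → (172.397,211.795) → (172.397,90.975) → (46.048,90.975) → (46.048,211.795) (closed)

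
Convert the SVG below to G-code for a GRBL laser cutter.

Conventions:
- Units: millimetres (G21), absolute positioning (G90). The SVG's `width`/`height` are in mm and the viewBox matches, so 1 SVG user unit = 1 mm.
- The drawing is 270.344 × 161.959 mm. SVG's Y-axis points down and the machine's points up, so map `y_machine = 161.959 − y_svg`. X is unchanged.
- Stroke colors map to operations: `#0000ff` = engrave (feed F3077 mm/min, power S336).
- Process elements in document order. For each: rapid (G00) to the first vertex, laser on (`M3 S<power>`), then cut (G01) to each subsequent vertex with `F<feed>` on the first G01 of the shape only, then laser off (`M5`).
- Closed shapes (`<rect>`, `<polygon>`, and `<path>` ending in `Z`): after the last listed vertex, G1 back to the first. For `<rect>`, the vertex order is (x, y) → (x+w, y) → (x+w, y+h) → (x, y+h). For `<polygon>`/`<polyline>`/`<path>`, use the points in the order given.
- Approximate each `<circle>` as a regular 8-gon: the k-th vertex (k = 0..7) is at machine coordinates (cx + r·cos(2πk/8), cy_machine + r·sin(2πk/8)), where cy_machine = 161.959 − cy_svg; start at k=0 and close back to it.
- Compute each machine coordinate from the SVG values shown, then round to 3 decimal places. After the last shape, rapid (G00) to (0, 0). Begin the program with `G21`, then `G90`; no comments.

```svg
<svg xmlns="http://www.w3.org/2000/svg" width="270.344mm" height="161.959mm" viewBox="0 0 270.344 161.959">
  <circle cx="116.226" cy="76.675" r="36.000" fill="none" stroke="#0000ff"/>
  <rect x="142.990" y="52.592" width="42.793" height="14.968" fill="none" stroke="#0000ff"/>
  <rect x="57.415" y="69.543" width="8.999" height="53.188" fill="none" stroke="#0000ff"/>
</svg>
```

viewBox `0 0 270.344 161.959` with mm width/height → 1 unit = 1 mm. Flip: y_m = 161.959 − y_svg.

**Shape 1** — `<circle>` circle, stroke `#0000ff` → engrave (S336, F3077). Machine vertices: (152.226,85.284) → (141.682,110.740) → (116.226,121.284) → (90.770,110.740) → (80.226,85.284) → (90.770,59.828) → (116.226,49.284) → (141.682,59.828) → (152.226,85.284). Closed: final G1 returns to the first vertex.

**Shape 2** — `<rect>` rectangle, stroke `#0000ff` → engrave (S336, F3077). Machine vertices: (142.990,109.367) → (185.783,109.367) → (185.783,94.399) → (142.990,94.399) → (142.990,109.367). Closed: final G1 returns to the first vertex.

**Shape 3** — `<rect>` rectangle, stroke `#0000ff` → engrave (S336, F3077). Machine vertices: (57.415,92.416) → (66.414,92.416) → (66.414,39.228) → (57.415,39.228) → (57.415,92.416). Closed: final G1 returns to the first vertex.

G21
G90
G00 X152.226 Y85.284
M3 S336
G01 X141.682 Y110.740 F3077
G01 X116.226 Y121.284
G01 X90.770 Y110.740
G01 X80.226 Y85.284
G01 X90.770 Y59.828
G01 X116.226 Y49.284
G01 X141.682 Y59.828
G01 X152.226 Y85.284
M5
G00 X142.990 Y109.367
M3 S336
G01 X185.783 Y109.367 F3077
G01 X185.783 Y94.399
G01 X142.990 Y94.399
G01 X142.990 Y109.367
M5
G00 X57.415 Y92.416
M3 S336
G01 X66.414 Y92.416 F3077
G01 X66.414 Y39.228
G01 X57.415 Y39.228
G01 X57.415 Y92.416
M5
G00 X0.000 Y0.000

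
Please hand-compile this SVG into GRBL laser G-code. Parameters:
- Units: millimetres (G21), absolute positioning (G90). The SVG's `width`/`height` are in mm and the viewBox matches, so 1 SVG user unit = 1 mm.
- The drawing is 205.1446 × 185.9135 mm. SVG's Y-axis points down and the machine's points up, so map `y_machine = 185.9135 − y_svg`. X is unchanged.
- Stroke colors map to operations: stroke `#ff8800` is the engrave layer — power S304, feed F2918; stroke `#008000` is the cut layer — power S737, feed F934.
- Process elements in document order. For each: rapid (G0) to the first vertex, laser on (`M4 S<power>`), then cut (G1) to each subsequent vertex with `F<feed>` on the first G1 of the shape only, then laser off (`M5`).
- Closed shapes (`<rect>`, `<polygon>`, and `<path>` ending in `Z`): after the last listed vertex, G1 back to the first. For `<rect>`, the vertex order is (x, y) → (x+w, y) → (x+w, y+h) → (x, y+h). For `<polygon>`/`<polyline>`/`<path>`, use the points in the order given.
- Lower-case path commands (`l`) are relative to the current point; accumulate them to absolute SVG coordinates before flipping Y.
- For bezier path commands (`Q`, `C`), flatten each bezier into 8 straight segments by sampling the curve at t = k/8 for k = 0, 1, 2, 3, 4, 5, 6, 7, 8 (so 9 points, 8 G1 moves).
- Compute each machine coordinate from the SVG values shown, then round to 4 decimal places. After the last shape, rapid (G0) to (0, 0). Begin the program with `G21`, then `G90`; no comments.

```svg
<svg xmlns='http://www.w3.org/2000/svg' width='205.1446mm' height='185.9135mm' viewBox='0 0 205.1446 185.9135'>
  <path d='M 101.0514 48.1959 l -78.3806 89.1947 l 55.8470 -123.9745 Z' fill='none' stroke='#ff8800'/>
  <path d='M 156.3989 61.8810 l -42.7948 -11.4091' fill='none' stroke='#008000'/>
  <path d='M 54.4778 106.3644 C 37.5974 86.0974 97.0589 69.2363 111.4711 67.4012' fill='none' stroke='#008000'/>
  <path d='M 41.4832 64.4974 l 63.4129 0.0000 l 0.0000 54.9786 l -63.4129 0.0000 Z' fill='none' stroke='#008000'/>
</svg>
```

viewBox `0 0 205.1446 185.9135` with mm width/height → 1 unit = 1 mm. Flip: y_m = 185.9135 − y_svg.

**Shape 1** — `<path>` closed polygon, stroke `#ff8800` → engrave (S304, F2918). Machine vertices: (101.0514,137.7176) → (22.6708,48.5229) → (78.5178,172.4974) → (101.0514,137.7176). Closed: final G1 returns to the first vertex.

**Shape 2** — `<path>` line segment, stroke `#008000` → cut (S737, F934). Machine vertices: (156.3989,124.0325) → (113.6041,135.4416). Open path.

**Shape 3** — `<path>` cubic bezier, stroke `#008000` → cut (S737, F934). Control points (SVG): P0=(54.4778,106.3644), P1=(37.5974,86.0974), P2=(97.0589,69.2363), P3=(111.4711,67.4012); sampled at t=k/8. Machine vertices: (54.4778,79.5491) → (51.4891,86.9669) → (54.2349,93.9292) → (61.2926,100.2998) → (71.2397,105.9427) → (82.6537,110.7215) → (94.1119,114.5002) → (104.1919,117.1425) → (111.4711,118.5123). Open path.

**Shape 4** — `<path>` rectangle, stroke `#008000` → cut (S737, F934). Machine vertices: (41.4832,121.4161) → (104.8961,121.4161) → (104.8961,66.4375) → (41.4832,66.4375) → (41.4832,121.4161). Closed: final G1 returns to the first vertex.

G21
G90
G0 X101.0514 Y137.7176
M4 S304
G1 X22.6708 Y48.5229 F2918
G1 X78.5178 Y172.4974
G1 X101.0514 Y137.7176
M5
G0 X156.3989 Y124.0325
M4 S737
G1 X113.6041 Y135.4416 F934
M5
G0 X54.4778 Y79.5491
M4 S737
G1 X51.4891 Y86.9669 F934
G1 X54.2349 Y93.9292
G1 X61.2926 Y100.2998
G1 X71.2397 Y105.9427
G1 X82.6537 Y110.7215
G1 X94.1119 Y114.5002
G1 X104.1919 Y117.1425
G1 X111.4711 Y118.5123
M5
G0 X41.4832 Y121.4161
M4 S737
G1 X104.8961 Y121.4161 F934
G1 X104.8961 Y66.4375
G1 X41.4832 Y66.4375
G1 X41.4832 Y121.4161
M5
G0 X0.0000 Y0.0000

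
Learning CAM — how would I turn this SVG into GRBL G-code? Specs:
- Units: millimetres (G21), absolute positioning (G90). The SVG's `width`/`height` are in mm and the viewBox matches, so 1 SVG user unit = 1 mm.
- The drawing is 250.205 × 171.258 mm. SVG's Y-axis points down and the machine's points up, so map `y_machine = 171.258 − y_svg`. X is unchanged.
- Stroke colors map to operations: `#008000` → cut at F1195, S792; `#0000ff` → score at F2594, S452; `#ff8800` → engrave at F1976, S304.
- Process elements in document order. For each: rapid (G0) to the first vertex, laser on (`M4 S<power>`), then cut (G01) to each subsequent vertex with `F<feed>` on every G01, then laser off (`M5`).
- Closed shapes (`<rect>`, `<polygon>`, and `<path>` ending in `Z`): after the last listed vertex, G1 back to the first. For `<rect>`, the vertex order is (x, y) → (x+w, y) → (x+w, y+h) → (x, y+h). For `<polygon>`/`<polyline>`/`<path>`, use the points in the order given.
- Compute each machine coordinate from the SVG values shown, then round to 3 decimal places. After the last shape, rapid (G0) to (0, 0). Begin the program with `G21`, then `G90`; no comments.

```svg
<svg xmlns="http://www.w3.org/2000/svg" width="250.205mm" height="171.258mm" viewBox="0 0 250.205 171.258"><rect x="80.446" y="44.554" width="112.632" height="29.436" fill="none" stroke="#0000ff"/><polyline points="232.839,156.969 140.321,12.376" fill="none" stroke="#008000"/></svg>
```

G21
G90
G0 X80.446 Y126.704
M4 S452
G01 X193.078 Y126.704 F2594
G01 X193.078 Y97.268 F2594
G01 X80.446 Y97.268 F2594
G01 X80.446 Y126.704 F2594
M5
G0 X232.839 Y14.289
M4 S792
G01 X140.321 Y158.882 F1195
M5
G0 X0.000 Y0.000

1 u = 1 mm; y_m = 171.258 − y.

[1] `<rect>` rectangle, #0000ff→score S452 F2594: (80.446,126.704) → (193.078,126.704) → (193.078,97.268) → (80.446,97.268) → (80.446,126.704) (closed)

[2] `<polyline>` line segment, #008000→cut S792 F1195: (232.839,14.289) → (140.321,158.882)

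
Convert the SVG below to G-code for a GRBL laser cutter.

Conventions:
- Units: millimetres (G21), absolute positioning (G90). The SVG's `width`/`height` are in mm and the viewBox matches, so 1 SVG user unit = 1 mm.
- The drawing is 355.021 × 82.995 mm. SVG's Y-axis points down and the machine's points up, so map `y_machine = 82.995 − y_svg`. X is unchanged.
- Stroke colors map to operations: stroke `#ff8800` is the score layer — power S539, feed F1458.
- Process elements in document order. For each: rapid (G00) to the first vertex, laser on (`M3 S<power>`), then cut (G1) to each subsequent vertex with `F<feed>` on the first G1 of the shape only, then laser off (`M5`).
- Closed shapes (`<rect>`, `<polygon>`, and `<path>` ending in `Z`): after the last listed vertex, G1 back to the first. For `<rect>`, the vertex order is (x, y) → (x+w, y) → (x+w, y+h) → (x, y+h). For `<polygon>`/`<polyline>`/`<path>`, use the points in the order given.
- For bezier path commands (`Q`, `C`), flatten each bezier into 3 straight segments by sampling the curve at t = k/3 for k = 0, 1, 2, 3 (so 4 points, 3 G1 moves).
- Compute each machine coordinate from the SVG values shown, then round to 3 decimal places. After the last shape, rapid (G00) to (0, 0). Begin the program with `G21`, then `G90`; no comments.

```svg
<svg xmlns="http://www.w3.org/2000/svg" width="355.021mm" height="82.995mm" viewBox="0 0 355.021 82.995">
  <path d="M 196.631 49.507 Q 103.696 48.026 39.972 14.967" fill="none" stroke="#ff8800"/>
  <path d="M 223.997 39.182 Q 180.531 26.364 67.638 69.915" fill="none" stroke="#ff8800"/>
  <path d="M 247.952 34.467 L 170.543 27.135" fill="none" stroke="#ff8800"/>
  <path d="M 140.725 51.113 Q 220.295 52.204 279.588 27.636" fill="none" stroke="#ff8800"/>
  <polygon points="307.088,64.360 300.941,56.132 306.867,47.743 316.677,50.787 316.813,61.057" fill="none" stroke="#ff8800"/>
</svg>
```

Since the viewBox matches the mm dimensions, user units are millimetres directly. The only transform is the Y-flip y_m = 82.995 − y_svg.

Shape 1 is a quadratic bezier drawn with `<path>`. Its stroke #ff8800 means score at S539, F1458. After flipping Y the toolpath is (196.631,33.488) → (137.920,37.984) → (85.700,49.497) → (39.972,68.028).

Shape 2 is a quadratic bezier drawn with `<path>`. Its stroke #ff8800 means score at S539, F1458. After flipping Y the toolpath is (223.997,43.813) → (187.306,46.095) → (135.186,35.851) → (67.638,13.080).

Shape 3 is a line segment drawn with `<path>`. Its stroke #ff8800 means score at S539, F1458. After flipping Y the toolpath is (247.952,48.528) → (170.543,55.860).

Shape 4 is a quadratic bezier drawn with `<path>`. Its stroke #ff8800 means score at S539, F1458. After flipping Y the toolpath is (140.725,31.882) → (191.519,34.006) → (237.806,41.831) → (279.588,55.359).

Shape 5 is a regular polygon drawn with `<polygon>`. Its stroke #ff8800 means score at S539, F1458. After flipping Y the toolpath is (307.088,18.635) → (300.941,26.863) → (306.867,35.252) → (316.677,32.208) → (316.813,21.938) → (307.088,18.635), returning to the start.

G21
G90
G00 X196.631 Y33.488
M3 S539
G1 X137.920 Y37.984 F1458
G1 X85.700 Y49.497
G1 X39.972 Y68.028
M5
G00 X223.997 Y43.813
M3 S539
G1 X187.306 Y46.095 F1458
G1 X135.186 Y35.851
G1 X67.638 Y13.080
M5
G00 X247.952 Y48.528
M3 S539
G1 X170.543 Y55.860 F1458
M5
G00 X140.725 Y31.882
M3 S539
G1 X191.519 Y34.006 F1458
G1 X237.806 Y41.831
G1 X279.588 Y55.359
M5
G00 X307.088 Y18.635
M3 S539
G1 X300.941 Y26.863 F1458
G1 X306.867 Y35.252
G1 X316.677 Y32.208
G1 X316.813 Y21.938
G1 X307.088 Y18.635
M5
G00 X0.000 Y0.000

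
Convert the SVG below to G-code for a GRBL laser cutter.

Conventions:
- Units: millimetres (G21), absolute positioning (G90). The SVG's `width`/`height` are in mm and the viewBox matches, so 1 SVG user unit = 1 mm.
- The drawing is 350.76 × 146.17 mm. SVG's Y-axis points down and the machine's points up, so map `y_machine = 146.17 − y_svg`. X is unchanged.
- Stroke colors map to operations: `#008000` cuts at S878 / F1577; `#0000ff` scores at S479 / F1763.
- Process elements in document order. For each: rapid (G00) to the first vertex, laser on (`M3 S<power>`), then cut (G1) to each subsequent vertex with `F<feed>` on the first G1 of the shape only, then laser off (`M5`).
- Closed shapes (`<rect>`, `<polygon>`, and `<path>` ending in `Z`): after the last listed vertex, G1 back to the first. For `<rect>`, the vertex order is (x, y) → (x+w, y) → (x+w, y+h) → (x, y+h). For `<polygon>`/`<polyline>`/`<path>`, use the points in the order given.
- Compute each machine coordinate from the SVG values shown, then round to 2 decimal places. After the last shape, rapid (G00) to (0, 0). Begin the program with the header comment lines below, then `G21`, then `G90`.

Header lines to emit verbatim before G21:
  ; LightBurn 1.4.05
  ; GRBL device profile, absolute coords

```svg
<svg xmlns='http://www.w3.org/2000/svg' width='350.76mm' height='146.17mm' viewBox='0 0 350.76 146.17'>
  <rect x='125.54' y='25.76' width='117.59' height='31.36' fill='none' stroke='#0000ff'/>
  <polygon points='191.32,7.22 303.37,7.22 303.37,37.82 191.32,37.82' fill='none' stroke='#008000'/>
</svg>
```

Since the viewBox matches the mm dimensions, user units are millimetres directly. The only transform is the Y-flip y_m = 146.17 − y_svg.

Shape 1 is a rectangle drawn with `<rect>`. Its stroke #0000ff means score at S479, F1763. After flipping Y the toolpath is (125.54,120.41) → (243.13,120.41) → (243.13,89.05) → (125.54,89.05) → (125.54,120.41), returning to the start.

Shape 2 is a rectangle drawn with `<polygon>`. Its stroke #008000 means cut at S878, F1577. After flipping Y the toolpath is (191.32,138.95) → (303.37,138.95) → (303.37,108.35) → (191.32,108.35) → (191.32,138.95), returning to the start.

; LightBurn 1.4.05
; GRBL device profile, absolute coords
G21
G90
G00 X125.54 Y120.41
M3 S479
G1 X243.13 Y120.41 F1763
G1 X243.13 Y89.05
G1 X125.54 Y89.05
G1 X125.54 Y120.41
M5
G00 X191.32 Y138.95
M3 S878
G1 X303.37 Y138.95 F1577
G1 X303.37 Y108.35
G1 X191.32 Y108.35
G1 X191.32 Y138.95
M5
G00 X0.00 Y0.00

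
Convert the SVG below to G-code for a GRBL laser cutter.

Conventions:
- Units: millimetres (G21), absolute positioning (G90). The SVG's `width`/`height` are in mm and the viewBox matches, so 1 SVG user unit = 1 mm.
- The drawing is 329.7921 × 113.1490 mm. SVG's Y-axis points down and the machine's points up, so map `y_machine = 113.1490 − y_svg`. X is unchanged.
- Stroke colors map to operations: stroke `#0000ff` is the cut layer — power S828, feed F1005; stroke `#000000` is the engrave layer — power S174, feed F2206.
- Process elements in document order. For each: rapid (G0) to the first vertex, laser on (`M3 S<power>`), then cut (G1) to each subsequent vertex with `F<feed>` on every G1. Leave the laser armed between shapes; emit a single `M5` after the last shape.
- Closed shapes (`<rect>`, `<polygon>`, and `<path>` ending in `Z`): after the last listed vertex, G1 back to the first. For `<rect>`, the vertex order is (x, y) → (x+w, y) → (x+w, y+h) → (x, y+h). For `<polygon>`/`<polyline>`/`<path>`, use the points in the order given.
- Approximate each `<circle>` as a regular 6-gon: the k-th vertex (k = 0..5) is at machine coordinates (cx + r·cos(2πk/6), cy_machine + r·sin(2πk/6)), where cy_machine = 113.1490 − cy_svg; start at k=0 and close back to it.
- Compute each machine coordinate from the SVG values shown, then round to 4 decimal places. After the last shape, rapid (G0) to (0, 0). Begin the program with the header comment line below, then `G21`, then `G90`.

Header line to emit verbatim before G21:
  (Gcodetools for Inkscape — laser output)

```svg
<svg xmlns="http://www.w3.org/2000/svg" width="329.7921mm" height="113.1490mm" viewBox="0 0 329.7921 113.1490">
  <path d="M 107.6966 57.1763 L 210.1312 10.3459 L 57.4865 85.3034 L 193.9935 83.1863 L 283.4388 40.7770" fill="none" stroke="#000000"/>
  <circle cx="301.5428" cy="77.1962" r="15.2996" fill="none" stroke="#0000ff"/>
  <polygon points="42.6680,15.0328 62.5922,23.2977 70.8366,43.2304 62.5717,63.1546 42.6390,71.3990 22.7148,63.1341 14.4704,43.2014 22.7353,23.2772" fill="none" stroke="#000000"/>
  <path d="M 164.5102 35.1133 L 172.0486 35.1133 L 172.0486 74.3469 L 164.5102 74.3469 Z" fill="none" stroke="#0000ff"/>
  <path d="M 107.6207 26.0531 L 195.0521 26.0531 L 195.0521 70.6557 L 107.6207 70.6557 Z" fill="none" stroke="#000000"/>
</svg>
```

(Gcodetools for Inkscape — laser output)
G21
G90
G0 X107.6966 Y55.9727
M3 S174
G1 X210.1312 Y102.8031 F2206
G1 X57.4865 Y27.8456 F2206
G1 X193.9935 Y29.9627 F2206
G1 X283.4388 Y72.3720 F2206
G0 X316.8424 Y35.9528
M3 S828
G1 X309.1926 Y49.2026 F1005
G1 X293.8930 Y49.2026 F1005
G1 X286.2432 Y35.9528 F1005
G1 X293.8930 Y22.7030 F1005
G1 X309.1926 Y22.7030 F1005
G1 X316.8424 Y35.9528 F1005
G0 X42.6680 Y98.1162
M3 S174
G1 X62.5922 Y89.8513 F2206
G1 X70.8366 Y69.9186 F2206
G1 X62.5717 Y49.9944 F2206
G1 X42.6390 Y41.7500 F2206
G1 X22.7148 Y50.0149 F2206
G1 X14.4704 Y69.9476 F2206
G1 X22.7353 Y89.8718 F2206
G1 X42.6680 Y98.1162 F2206
G0 X164.5102 Y78.0357
M3 S828
G1 X172.0486 Y78.0357 F1005
G1 X172.0486 Y38.8021 F1005
G1 X164.5102 Y38.8021 F1005
G1 X164.5102 Y78.0357 F1005
G0 X107.6207 Y87.0959
M3 S174
G1 X195.0521 Y87.0959 F2206
G1 X195.0521 Y42.4933 F2206
G1 X107.6207 Y42.4933 F2206
G1 X107.6207 Y87.0959 F2206
M5
G0 X0.0000 Y0.0000

Since the viewBox matches the mm dimensions, user units are millimetres directly. The only transform is the Y-flip y_m = 113.1490 − y_svg.

Shape 1 is a open polyline drawn with `<path>`. Its stroke #000000 means engrave at S174, F2206. After flipping Y the toolpath is (107.6966,55.9727) → (210.1312,102.8031) → (57.4865,27.8456) → (193.9935,29.9627) → (283.4388,72.3720).

Shape 2 is a circle drawn with `<circle>`. Its stroke #0000ff means cut at S828, F1005. After flipping Y the toolpath is (316.8424,35.9528) → (309.1926,49.2026) → (293.8930,49.2026) → (286.2432,35.9528) → (293.8930,22.7030) → (309.1926,22.7030) → (316.8424,35.9528), returning to the start.

Shape 3 is a regular polygon drawn with `<polygon>`. Its stroke #000000 means engrave at S174, F2206. After flipping Y the toolpath is (42.6680,98.1162) → (62.5922,89.8513) → (70.8366,69.9186) → (62.5717,49.9944) → (42.6390,41.7500) → (22.7148,50.0149) → (14.4704,69.9476) → (22.7353,89.8718) → (42.6680,98.1162), returning to the start.

Shape 4 is a rectangle drawn with `<path>`. Its stroke #0000ff means cut at S828, F1005. After flipping Y the toolpath is (164.5102,78.0357) → (172.0486,78.0357) → (172.0486,38.8021) → (164.5102,38.8021) → (164.5102,78.0357), returning to the start.

Shape 5 is a rectangle drawn with `<path>`. Its stroke #000000 means engrave at S174, F2206. After flipping Y the toolpath is (107.6207,87.0959) → (195.0521,87.0959) → (195.0521,42.4933) → (107.6207,42.4933) → (107.6207,87.0959), returning to the start.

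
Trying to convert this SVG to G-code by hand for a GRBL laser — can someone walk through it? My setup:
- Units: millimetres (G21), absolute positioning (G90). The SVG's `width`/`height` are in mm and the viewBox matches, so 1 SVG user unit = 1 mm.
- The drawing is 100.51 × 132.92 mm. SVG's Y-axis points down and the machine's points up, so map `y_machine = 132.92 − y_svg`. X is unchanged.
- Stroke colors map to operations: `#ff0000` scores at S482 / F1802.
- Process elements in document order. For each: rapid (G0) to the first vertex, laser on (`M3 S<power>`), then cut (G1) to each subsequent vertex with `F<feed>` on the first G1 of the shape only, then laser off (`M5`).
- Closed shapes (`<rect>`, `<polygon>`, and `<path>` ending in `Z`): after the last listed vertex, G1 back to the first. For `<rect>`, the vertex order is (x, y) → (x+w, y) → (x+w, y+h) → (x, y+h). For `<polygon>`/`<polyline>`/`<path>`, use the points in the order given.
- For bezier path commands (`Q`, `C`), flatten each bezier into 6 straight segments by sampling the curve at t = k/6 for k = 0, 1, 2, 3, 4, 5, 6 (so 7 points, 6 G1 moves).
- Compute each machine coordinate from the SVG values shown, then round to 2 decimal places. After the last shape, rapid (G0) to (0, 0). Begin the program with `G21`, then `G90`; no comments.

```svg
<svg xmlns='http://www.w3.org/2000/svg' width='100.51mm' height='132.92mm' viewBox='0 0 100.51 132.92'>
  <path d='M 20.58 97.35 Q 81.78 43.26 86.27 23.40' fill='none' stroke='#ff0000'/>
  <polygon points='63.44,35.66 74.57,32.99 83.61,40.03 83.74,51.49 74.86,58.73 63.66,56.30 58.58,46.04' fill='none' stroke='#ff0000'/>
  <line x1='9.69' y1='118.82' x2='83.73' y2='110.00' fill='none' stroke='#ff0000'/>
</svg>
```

G21
G90
G0 X20.58 Y35.57
M3 S482
G1 X39.40 Y52.65 F1802
G1 X55.08 Y67.83
G1 X67.60 Y81.10
G1 X76.98 Y92.48
G1 X83.20 Y101.95
G1 X86.27 Y109.52
M5
G0 X63.44 Y97.26
M3 S482
G1 X74.57 Y99.93 F1802
G1 X83.61 Y92.89
G1 X83.74 Y81.43
G1 X74.86 Y74.19
G1 X63.66 Y76.62
G1 X58.58 Y86.88
G1 X63.44 Y97.26
M5
G0 X9.69 Y14.10
M3 S482
G1 X83.73 Y22.92 F1802
M5
G0 X0.00 Y0.00

Since the viewBox matches the mm dimensions, user units are millimetres directly. The only transform is the Y-flip y_m = 132.92 − y_svg.

Shape 1 is a quadratic bezier drawn with `<path>`. Its stroke #ff0000 means score at S482, F1802. After flipping Y the toolpath is (20.58,35.57) → (39.40,52.65) → (55.08,67.83) → (67.60,81.10) → (76.98,92.48) → (83.20,101.95) → (86.27,109.52).

Shape 2 is a regular polygon drawn with `<polygon>`. Its stroke #ff0000 means score at S482, F1802. After flipping Y the toolpath is (63.44,97.26) → (74.57,99.93) → (83.61,92.89) → (83.74,81.43) → (74.86,74.19) → (63.66,76.62) → (58.58,86.88) → (63.44,97.26), returning to the start.

Shape 3 is a line segment drawn with `<line>`. Its stroke #ff0000 means score at S482, F1802. After flipping Y the toolpath is (9.69,14.10) → (83.73,22.92).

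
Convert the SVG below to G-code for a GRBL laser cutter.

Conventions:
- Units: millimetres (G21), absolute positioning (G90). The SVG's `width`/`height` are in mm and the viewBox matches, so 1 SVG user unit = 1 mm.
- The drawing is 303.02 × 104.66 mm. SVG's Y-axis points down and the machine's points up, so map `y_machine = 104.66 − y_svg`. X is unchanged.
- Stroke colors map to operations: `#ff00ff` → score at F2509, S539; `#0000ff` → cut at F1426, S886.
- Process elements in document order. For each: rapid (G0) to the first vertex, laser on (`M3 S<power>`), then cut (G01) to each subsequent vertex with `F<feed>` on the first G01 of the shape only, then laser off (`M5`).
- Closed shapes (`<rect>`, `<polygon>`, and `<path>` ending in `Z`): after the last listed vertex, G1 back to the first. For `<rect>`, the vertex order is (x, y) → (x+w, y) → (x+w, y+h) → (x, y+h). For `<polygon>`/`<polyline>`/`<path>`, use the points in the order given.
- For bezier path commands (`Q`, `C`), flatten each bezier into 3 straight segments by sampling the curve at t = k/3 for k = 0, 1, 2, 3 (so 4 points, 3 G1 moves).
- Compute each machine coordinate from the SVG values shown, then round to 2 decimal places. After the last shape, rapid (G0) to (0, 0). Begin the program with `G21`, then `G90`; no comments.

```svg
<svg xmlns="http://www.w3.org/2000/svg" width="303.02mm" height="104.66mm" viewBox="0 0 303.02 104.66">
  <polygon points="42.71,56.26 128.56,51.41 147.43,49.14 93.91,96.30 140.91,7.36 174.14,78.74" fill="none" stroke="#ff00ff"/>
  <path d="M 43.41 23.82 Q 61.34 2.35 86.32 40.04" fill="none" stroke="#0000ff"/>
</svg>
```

viewBox `0 0 303.02 104.66` with mm width/height → 1 unit = 1 mm. Flip: y_m = 104.66 − y_svg.

**Shape 1** — `<polygon>` closed polygon, stroke `#ff00ff` → score (S539, F2509). Machine vertices: (42.71,48.40) → (128.56,53.25) → (147.43,55.52) → (93.91,8.36) → (140.91,97.30) → (174.14,25.92) → (42.71,48.40). Closed: final G1 returns to the first vertex.

**Shape 2** — `<path>` quadratic bezier, stroke `#0000ff` → cut (S886, F1426). Control points (SVG): P0=(43.41,23.82), P1=(61.34,2.35), P2=(86.32,40.04); sampled at t=k/3. Machine vertices: (43.41,80.84) → (56.15,88.58) → (70.45,83.17) → (86.32,64.62). Open path.

G21
G90
G0 X42.71 Y48.40
M3 S539
G01 X128.56 Y53.25 F2509
G01 X147.43 Y55.52
G01 X93.91 Y8.36
G01 X140.91 Y97.30
G01 X174.14 Y25.92
G01 X42.71 Y48.40
M5
G0 X43.41 Y80.84
M3 S886
G01 X56.15 Y88.58 F1426
G01 X70.45 Y83.17
G01 X86.32 Y64.62
M5
G0 X0.00 Y0.00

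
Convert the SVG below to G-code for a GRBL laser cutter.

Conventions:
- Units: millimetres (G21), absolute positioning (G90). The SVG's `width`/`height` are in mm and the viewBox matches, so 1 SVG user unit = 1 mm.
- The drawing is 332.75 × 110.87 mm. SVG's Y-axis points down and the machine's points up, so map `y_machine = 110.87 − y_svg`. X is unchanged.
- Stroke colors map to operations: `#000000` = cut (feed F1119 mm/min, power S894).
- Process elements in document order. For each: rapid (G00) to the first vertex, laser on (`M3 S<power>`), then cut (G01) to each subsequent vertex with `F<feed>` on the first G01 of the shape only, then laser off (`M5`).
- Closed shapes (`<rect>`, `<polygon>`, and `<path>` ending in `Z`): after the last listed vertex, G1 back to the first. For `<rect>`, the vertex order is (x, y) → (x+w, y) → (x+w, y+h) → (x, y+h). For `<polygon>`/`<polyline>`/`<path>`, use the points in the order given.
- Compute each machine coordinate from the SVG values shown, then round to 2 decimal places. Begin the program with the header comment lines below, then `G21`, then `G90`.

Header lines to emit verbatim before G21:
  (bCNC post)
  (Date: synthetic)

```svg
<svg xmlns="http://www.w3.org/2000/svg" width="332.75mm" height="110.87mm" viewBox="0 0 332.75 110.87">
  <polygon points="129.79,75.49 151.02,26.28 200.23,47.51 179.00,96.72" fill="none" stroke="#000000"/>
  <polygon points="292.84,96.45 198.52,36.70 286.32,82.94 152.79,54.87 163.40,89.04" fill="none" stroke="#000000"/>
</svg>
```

1 u = 1 mm; y_m = 110.87 − y.

[1] `<polygon>` regular polygon, #000000→cut S894 F1119: (129.79,35.38) → (151.02,84.59) → (200.23,63.36) → (179.00,14.15) → (129.79,35.38) (closed)

[2] `<polygon>` closed polygon, #000000→cut S894 F1119: (292.84,14.42) → (198.52,74.17) → (286.32,27.93) → (152.79,56.00) → (163.40,21.83) → (292.84,14.42) (closed)

(bCNC post)
(Date: synthetic)
G21
G90
G00 X129.79 Y35.38
M3 S894
G01 X151.02 Y84.59 F1119
G01 X200.23 Y63.36
G01 X179.00 Y14.15
G01 X129.79 Y35.38
M5
G00 X292.84 Y14.42
M3 S894
G01 X198.52 Y74.17 F1119
G01 X286.32 Y27.93
G01 X152.79 Y56.00
G01 X163.40 Y21.83
G01 X292.84 Y14.42
M5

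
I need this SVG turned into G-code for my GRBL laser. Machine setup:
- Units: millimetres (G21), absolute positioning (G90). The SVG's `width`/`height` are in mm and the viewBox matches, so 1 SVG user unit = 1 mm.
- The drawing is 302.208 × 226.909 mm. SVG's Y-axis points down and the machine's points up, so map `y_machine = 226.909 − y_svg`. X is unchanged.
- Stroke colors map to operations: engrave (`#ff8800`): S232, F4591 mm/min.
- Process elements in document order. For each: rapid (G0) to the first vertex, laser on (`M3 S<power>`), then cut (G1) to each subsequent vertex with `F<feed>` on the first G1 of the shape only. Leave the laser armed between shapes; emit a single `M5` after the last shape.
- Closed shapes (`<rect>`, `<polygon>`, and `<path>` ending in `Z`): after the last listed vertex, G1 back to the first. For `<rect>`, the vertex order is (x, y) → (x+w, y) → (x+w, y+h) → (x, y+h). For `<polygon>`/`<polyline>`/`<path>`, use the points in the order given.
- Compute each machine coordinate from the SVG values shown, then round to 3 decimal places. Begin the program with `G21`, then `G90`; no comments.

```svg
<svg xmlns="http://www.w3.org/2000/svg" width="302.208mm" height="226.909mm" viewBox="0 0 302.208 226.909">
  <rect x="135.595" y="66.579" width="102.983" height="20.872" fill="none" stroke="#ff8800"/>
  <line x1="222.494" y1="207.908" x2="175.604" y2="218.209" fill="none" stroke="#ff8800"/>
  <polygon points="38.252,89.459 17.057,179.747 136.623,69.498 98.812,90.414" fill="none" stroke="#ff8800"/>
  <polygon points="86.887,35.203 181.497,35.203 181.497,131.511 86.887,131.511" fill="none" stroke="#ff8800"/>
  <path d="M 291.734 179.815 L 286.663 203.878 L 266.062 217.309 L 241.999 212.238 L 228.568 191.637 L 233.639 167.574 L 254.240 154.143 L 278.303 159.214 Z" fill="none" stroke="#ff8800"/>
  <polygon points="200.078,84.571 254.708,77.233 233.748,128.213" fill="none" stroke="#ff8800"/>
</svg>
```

1 u = 1 mm; y_m = 226.909 − y.

[1] `<rect>` rectangle, #ff8800→engrave S232 F4591: (135.595,160.330) → (238.578,160.330) → (238.578,139.458) → (135.595,139.458) → (135.595,160.330) (closed)

[2] `<line>` line segment, #ff8800→engrave S232 F4591: (222.494,19.001) → (175.604,8.700)

[3] `<polygon>` closed polygon, #ff8800→engrave S232 F4591: (38.252,137.450) → (17.057,47.162) → (136.623,157.411) → (98.812,136.495) → (38.252,137.450) (closed)

[4] `<polygon>` rectangle, #ff8800→engrave S232 F4591: (86.887,191.706) → (181.497,191.706) → (181.497,95.398) → (86.887,95.398) → (86.887,191.706) (closed)

[5] `<path>` regular polygon, #ff8800→engrave S232 F4591: (291.734,47.094) → (286.663,23.031) → (266.062,9.600) → (241.999,14.671) → (228.568,35.272) → (233.639,59.335) → (254.240,72.766) → (278.303,67.695) → (291.734,47.094) (closed)

[6] `<polygon>` regular polygon, #ff8800→engrave S232 F4591: (200.078,142.338) → (254.708,149.676) → (233.748,98.696) → (200.078,142.338) (closed)

G21
G90
G0 X135.595 Y160.330
M3 S232
G1 X238.578 Y160.330 F4591
G1 X238.578 Y139.458
G1 X135.595 Y139.458
G1 X135.595 Y160.330
G0 X222.494 Y19.001
M3 S232
G1 X175.604 Y8.700 F4591
G0 X38.252 Y137.450
M3 S232
G1 X17.057 Y47.162 F4591
G1 X136.623 Y157.411
G1 X98.812 Y136.495
G1 X38.252 Y137.450
G0 X86.887 Y191.706
M3 S232
G1 X181.497 Y191.706 F4591
G1 X181.497 Y95.398
G1 X86.887 Y95.398
G1 X86.887 Y191.706
G0 X291.734 Y47.094
M3 S232
G1 X286.663 Y23.031 F4591
G1 X266.062 Y9.600
G1 X241.999 Y14.671
G1 X228.568 Y35.272
G1 X233.639 Y59.335
G1 X254.240 Y72.766
G1 X278.303 Y67.695
G1 X291.734 Y47.094
G0 X200.078 Y142.338
M3 S232
G1 X254.708 Y149.676 F4591
G1 X233.748 Y98.696
G1 X200.078 Y142.338
M5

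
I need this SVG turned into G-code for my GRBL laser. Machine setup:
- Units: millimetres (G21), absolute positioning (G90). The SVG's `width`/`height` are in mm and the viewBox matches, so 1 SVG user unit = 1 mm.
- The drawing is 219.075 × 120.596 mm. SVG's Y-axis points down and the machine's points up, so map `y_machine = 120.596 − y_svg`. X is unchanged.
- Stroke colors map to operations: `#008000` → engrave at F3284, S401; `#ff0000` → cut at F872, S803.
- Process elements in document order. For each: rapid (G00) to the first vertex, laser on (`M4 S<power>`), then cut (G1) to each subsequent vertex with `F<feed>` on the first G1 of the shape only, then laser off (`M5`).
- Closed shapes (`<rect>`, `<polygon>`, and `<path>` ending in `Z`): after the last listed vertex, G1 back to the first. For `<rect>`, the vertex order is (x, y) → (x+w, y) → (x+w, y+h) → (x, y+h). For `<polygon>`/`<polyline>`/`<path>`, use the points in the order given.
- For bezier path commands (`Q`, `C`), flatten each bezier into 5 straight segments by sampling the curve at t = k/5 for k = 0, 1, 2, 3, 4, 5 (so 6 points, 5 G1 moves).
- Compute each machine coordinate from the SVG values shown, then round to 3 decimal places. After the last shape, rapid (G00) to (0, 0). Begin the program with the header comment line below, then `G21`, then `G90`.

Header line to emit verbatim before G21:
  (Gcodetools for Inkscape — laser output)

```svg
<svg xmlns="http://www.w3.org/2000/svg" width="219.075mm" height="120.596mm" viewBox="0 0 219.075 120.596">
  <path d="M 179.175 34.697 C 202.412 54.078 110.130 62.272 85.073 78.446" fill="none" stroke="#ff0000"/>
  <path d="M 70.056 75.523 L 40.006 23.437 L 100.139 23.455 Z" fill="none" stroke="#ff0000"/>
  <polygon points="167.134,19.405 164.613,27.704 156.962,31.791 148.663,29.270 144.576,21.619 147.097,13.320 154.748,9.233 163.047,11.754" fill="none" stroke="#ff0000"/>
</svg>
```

(Gcodetools for Inkscape — laser output)
G21
G90
G00 X179.175 Y85.899
M4 S803
G1 X180.717 Y75.460 F872
G1 X163.306 Y66.785
G1 X135.714 Y58.955
G1 X106.712 Y51.050
G1 X85.073 Y42.150
M5
G00 X70.056 Y45.073
M4 S803
G1 X40.006 Y97.159 F872
G1 X100.139 Y97.141
G1 X70.056 Y45.073
M5
G00 X167.134 Y101.191
M4 S803
G1 X164.613 Y92.892 F872
G1 X156.962 Y88.805
G1 X148.663 Y91.326
G1 X144.576 Y98.977
G1 X147.097 Y107.276
G1 X154.748 Y111.363
G1 X163.047 Y108.842
G1 X167.134 Y101.191
M5
G00 X0.000 Y0.000

1 u = 1 mm; y_m = 120.596 − y.

[1] `<path>` cubic bezier, #ff0000→cut S803 F872: (179.175,85.899) → (180.717,75.460) → (163.306,66.785) → (135.714,58.955) → (106.712,51.050) → (85.073,42.150)

[2] `<path>` regular polygon, #ff0000→cut S803 F872: (70.056,45.073) → (40.006,97.159) → (100.139,97.141) → (70.056,45.073) (closed)

[3] `<polygon>` regular polygon, #ff0000→cut S803 F872: (167.134,101.191) → (164.613,92.892) → (156.962,88.805) → (148.663,91.326) → (144.576,98.977) → (147.097,107.276) → (154.748,111.363) → (163.047,108.842) → (167.134,101.191) (closed)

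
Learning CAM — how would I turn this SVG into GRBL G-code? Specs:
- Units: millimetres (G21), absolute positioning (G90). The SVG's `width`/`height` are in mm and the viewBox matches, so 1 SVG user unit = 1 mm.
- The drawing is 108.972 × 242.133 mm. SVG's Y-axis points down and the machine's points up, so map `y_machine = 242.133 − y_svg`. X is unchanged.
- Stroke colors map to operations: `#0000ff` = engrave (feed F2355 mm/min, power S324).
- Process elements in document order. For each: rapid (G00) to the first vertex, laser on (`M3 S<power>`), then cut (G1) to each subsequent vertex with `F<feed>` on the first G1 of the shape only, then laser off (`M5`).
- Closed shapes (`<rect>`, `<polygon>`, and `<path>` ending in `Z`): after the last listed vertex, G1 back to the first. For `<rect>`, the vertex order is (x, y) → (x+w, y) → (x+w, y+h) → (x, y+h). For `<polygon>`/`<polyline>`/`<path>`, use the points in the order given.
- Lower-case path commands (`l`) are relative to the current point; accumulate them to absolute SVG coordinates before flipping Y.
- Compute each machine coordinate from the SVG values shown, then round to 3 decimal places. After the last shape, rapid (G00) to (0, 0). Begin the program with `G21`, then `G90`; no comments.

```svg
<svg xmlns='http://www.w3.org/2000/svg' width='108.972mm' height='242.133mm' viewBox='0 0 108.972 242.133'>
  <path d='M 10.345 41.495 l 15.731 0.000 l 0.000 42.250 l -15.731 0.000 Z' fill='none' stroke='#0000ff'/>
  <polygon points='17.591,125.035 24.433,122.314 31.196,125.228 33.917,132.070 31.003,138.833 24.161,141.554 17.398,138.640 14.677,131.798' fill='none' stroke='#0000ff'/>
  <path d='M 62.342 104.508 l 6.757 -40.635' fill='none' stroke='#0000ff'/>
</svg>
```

G21
G90
G00 X10.345 Y200.638
M3 S324
G1 X26.076 Y200.638 F2355
G1 X26.076 Y158.388
G1 X10.345 Y158.388
G1 X10.345 Y200.638
M5
G00 X17.591 Y117.098
M3 S324
G1 X24.433 Y119.819 F2355
G1 X31.196 Y116.905
G1 X33.917 Y110.063
G1 X31.003 Y103.300
G1 X24.161 Y100.579
G1 X17.398 Y103.493
G1 X14.677 Y110.335
G1 X17.591 Y117.098
M5
G00 X62.342 Y137.625
M3 S324
G1 X69.099 Y178.260 F2355
M5
G00 X0.000 Y0.000

Since the viewBox matches the mm dimensions, user units are millimetres directly. The only transform is the Y-flip y_m = 242.133 − y_svg.

Shape 1 is a rectangle drawn with `<path>`. Its stroke #0000ff means engrave at S324, F2355. After flipping Y the toolpath is (10.345,200.638) → (26.076,200.638) → (26.076,158.388) → (10.345,158.388) → (10.345,200.638), returning to the start.

Shape 2 is a regular polygon drawn with `<polygon>`. Its stroke #0000ff means engrave at S324, F2355. After flipping Y the toolpath is (17.591,117.098) → (24.433,119.819) → (31.196,116.905) → (33.917,110.063) → (31.003,103.300) → (24.161,100.579) → (17.398,103.493) → (14.677,110.335) → (17.591,117.098), returning to the start.

Shape 3 is a line segment drawn with `<path>`. Its stroke #0000ff means engrave at S324, F2355. After flipping Y the toolpath is (62.342,137.625) → (69.099,178.260).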